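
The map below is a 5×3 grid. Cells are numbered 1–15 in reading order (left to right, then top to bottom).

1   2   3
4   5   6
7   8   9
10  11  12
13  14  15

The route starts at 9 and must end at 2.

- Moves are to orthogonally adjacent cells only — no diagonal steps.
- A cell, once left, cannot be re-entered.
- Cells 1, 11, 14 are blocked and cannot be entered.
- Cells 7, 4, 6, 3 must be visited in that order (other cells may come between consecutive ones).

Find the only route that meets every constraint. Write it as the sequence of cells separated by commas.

9, 8, 7, 4, 5, 6, 3, 2

The waypoints must appear in the order 7, 4, 6, 3, with no cell reused.
Route from 9: left 2 to 7, up 1 to 4, right 2 to 6, up 1 to 3, left 1 to 2 — 7 moves in all.
Check: order respected (7 at step 2, 4 at step 3, 6 at step 5, 3 at step 6).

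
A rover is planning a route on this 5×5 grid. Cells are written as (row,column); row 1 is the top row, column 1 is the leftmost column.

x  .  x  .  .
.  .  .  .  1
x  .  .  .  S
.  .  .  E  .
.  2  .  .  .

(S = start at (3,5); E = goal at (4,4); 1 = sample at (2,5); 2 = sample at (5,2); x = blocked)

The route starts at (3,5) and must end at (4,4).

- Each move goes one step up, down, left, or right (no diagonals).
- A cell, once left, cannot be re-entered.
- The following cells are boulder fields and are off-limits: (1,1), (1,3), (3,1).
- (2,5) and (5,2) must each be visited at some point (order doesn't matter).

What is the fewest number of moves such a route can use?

Any route passes through (2,5) and (5,2) in some order between (3,5) and (4,4). Summing Manhattan distances along each leg and taking the cheapest ordering ((3,5) → (2,5) → (5,2) → (4,4)) gives a lower bound of 1 + 6 + 3 = 10 moves.
A route of 10 moves achieves this: (3,5) → (2,5) → (2,4) → (3,4) → (3,3) → (4,3) → (4,2) → (5,2) → (5,3) → (5,4) → (4,4).
Since 10 matches the lower bound, it is optimal.

10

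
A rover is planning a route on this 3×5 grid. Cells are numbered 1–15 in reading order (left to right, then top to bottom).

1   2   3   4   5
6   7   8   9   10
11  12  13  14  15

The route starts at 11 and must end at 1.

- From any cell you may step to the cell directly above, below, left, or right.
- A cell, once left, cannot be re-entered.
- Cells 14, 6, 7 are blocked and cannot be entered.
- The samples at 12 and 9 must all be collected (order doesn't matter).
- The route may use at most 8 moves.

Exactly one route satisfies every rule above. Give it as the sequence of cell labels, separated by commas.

11, 12, 13, 8, 9, 4, 3, 2, 1

The 8-move cap with required stops at 12, 9 leaves no slack for detours.
Route from 11: 2× right (reaching 13), up to 8, right to 9, up to 4, 3× left (reaching 1) — 8 moves in all.
Check: all required cells visited; 8 ≤ 8 moves.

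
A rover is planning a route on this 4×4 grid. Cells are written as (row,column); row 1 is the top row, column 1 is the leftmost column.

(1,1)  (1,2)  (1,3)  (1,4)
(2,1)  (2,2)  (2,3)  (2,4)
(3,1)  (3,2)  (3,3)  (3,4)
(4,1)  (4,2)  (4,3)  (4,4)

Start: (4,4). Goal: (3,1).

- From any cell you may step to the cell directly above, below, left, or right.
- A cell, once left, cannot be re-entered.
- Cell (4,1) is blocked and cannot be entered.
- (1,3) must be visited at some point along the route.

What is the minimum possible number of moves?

Any route passes through (1,3) somewhere between (4,4) and (3,1). Summing Manhattan distances along the two legs ((4,4) → (1,3) → (3,1)) gives a lower bound of 4 + 4 = 8 moves.
A route of 8 moves achieves this: (4,4) → (3,4) → (2,4) → (1,4) → (1,3) → (2,3) → (3,3) → (3,2) → (3,1).
Since 8 matches the lower bound, it is optimal.

8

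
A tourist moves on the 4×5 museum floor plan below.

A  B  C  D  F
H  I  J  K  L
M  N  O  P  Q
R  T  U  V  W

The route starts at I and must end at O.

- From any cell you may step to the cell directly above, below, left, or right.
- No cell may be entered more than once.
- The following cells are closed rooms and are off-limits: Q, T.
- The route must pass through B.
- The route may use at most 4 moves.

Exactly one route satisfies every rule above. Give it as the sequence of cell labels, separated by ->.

I -> B -> C -> J -> O

The budget equals the shortest possible length, so every move has to be on a shortest route through the required cells.
Route from I: up to B, right to C, 2× down (reaching O) — 4 moves in all.
Check: all required cells visited; 4 ≤ 4 moves.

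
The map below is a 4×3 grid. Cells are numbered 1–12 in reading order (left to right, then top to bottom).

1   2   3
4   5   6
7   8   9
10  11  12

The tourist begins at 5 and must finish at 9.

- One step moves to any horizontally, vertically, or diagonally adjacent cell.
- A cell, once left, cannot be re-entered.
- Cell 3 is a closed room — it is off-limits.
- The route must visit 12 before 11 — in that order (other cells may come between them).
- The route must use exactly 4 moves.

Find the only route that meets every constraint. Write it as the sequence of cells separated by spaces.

The waypoints must appear in the order 12, 11, with no cell reused.
Route from 5: down 1 to 8, down-right 1 to 12, left 1 to 11, up-right 1 to 9 — 4 moves in all.
Check: order respected (12 at step 2, 11 at step 3); 4 moves as required.

5 8 12 11 9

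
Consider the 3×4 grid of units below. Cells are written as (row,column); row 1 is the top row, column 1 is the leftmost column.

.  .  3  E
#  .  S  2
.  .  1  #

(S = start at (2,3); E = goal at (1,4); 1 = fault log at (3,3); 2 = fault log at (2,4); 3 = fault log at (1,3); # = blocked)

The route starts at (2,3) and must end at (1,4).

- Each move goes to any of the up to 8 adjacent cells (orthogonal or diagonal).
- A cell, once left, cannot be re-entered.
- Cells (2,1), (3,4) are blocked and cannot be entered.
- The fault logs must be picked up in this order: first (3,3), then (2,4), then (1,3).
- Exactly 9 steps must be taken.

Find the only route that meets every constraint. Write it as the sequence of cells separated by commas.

(2,3), (1,2), (1,1), (2,2), (3,1), (3,2), (3,3), (2,4), (1,3), (1,4)

The waypoints must appear in the order (3,3), (2,4), (1,3), with no cell reused.
Route from (2,3): up-left 1 to (1,2), left 1 to (1,1), down-right 1 to (2,2), down-left 1 to (3,1), right 2 to (3,3), up-right 1 to (2,4), up-left 1 to (1,3), right 1 to (1,4) — 9 moves in all.
Check: order respected (1 at step 6, 2 at step 7, 3 at step 8); 9 moves as required.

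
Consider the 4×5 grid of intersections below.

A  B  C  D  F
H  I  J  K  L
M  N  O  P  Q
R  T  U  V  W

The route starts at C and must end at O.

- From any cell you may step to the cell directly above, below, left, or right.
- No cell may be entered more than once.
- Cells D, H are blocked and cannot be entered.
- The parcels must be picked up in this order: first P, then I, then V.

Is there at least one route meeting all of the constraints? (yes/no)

Ignoring the required order, 28 revisit-free routes from C to O pass through all of P, I, and V; the waypoint orders that occur are I → V → P (19); I → P → V (9) — never P → I → V.

no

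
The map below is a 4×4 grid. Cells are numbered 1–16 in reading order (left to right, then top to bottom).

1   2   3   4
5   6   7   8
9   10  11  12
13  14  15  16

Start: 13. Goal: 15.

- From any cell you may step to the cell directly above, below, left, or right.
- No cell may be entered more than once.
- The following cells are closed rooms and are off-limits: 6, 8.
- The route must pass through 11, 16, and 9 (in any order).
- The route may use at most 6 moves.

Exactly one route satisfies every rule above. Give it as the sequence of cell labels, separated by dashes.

13 - 9 - 10 - 11 - 12 - 16 - 15

The 6-move cap with required stops at 11, 16, 9 leaves no slack for detours.
Route from 13: up 1 to 9, right 3 to 12, down 1 to 16, left 1 to 15 — 6 moves in all.
Check: all required cells visited; 6 ≤ 6 moves.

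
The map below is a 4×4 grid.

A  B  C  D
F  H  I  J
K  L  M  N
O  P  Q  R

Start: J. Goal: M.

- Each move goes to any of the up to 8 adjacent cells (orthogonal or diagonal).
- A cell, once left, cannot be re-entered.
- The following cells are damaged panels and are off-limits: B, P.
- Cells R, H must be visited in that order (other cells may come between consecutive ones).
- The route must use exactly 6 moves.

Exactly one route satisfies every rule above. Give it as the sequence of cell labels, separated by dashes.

J - N - R - Q - L - H - M

The waypoints must appear in the order R, H, with no cell reused.
Route from J: down 2 to R, left 1 to Q, up-left 1 to L, up 1 to H, down-right 1 to M — 6 moves in all.
Check: order respected (R at step 2, H at step 5); 6 moves as required.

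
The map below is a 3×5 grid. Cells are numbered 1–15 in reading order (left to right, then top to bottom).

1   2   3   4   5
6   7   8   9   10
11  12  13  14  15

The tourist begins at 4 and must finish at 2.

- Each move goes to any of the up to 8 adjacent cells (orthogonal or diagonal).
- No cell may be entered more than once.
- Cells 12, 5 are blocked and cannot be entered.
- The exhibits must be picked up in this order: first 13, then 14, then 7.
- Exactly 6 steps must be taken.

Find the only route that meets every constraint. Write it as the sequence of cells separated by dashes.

4 - 9 - 13 - 14 - 8 - 7 - 2

The waypoints must appear in the order 13, 14, 7, with no cell reused.
Route from 4: down 1 to 9, down-left 1 to 13, right 1 to 14, up-left 1 to 8, left 1 to 7, up 1 to 2 — 6 moves in all.
Check: order respected (13 at step 2, 14 at step 3, 7 at step 5); 6 moves as required.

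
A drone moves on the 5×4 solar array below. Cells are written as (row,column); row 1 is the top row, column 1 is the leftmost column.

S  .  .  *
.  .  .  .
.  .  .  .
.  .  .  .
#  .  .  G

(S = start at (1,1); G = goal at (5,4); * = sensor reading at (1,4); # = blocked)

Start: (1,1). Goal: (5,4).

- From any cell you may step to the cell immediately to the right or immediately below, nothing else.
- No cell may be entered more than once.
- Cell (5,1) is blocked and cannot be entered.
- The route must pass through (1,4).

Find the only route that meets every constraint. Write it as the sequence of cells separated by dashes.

Moves only go right or down, so the column and row indices never decrease.
Route from (1,1): 3× right (reaching (1,4)), 4× down (reaching (5,4)) — 7 moves in all.
Check: all required cells visited.

(1,1) - (1,2) - (1,3) - (1,4) - (2,4) - (3,4) - (4,4) - (5,4)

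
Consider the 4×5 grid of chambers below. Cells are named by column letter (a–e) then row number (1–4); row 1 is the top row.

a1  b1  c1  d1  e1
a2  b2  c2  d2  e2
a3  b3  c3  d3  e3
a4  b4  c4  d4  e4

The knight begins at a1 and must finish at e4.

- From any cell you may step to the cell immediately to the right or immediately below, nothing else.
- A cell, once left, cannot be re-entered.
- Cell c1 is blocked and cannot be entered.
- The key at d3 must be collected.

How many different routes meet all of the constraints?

14

A right/down-only route from a1 to e4 makes exactly 3 down-moves and 4 right-moves in some order.
With no other constraints that would be C(7,3) = 35 routes.
Split at d3 and multiply the segment counts (each segment already excludes blocked cells): a1→d3: 7; d3→e4: 2; product = 14.
That gives 14 routes.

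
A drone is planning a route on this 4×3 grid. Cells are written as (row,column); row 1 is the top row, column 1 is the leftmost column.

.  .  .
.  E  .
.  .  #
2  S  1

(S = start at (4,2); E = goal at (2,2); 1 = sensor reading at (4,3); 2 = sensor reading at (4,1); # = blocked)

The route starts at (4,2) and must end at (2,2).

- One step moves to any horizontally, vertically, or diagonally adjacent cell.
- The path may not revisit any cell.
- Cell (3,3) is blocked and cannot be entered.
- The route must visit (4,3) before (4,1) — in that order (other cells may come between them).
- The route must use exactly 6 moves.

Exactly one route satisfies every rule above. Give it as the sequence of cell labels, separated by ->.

(4,2) -> (4,3) -> (3,2) -> (4,1) -> (3,1) -> (2,1) -> (2,2)

The waypoints must appear in the order (4,3), (4,1), with no cell reused.
Route from (4,2): right to (4,3), up-left to (3,2), down-left to (4,1), 2× up (reaching (2,1)), right to (2,2) — 6 moves in all.
Check: order respected (1 at step 1, 2 at step 3); 6 moves as required.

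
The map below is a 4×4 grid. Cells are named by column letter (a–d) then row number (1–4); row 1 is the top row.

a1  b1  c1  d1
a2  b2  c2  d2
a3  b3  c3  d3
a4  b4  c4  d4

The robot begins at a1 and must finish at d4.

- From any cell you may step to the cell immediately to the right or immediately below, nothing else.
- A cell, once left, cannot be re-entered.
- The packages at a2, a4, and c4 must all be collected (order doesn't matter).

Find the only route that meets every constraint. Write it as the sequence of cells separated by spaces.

Moves only go right or down, so the column and row indices never decrease.
Route from a1: 3× down (reaching a4), 3× right (reaching d4) — 6 moves in all.
Check: all required cells visited.

a1 a2 a3 a4 b4 c4 d4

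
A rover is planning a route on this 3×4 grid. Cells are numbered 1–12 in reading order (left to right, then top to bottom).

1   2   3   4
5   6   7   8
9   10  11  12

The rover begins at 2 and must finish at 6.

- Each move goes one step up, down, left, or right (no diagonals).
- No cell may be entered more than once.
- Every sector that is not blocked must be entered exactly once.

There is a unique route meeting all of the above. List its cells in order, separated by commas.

Need to visit all 12 open cells exactly once, starting at 2 and ending at 6.
Route from 2: left to 1, 2× down (reaching 9), 3× right (reaching 12), 2× up (reaching 4), left to 3, down to 7, left to 6 — 11 moves in all.
Check: all 12 open cells covered.

2, 1, 5, 9, 10, 11, 12, 8, 4, 3, 7, 6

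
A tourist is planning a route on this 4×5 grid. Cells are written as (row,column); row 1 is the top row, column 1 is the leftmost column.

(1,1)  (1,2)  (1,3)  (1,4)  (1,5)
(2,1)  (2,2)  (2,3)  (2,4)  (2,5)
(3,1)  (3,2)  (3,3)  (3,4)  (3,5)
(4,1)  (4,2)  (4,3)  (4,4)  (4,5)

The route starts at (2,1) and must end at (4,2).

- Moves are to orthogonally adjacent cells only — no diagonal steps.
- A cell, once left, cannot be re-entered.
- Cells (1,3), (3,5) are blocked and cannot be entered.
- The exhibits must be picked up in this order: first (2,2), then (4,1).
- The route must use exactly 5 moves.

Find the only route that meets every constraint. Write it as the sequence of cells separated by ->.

(2,1) -> (2,2) -> (3,2) -> (3,1) -> (4,1) -> (4,2)

The waypoints must appear in the order (2,2), (4,1), with no cell reused.
Route from (2,1): right to (2,2), down to (3,2), left to (3,1), down to (4,1), right to (4,2) — 5 moves in all.
Check: order respected ((2,2) at step 1, (4,1) at step 4); 5 moves as required.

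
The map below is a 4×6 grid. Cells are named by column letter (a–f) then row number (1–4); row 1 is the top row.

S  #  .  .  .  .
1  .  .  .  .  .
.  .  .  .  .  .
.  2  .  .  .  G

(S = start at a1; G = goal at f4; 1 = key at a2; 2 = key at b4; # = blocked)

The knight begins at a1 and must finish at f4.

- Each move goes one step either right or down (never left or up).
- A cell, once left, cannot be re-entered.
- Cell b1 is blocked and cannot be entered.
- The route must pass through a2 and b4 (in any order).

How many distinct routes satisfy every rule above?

A right/down-only route from a1 to f4 makes exactly 3 down-moves and 5 right-moves in some order.
With no other constraints that would be C(8,3) = 56 routes.
A monotone route can only reach the required cells in the order a2, b4, so split there and multiply the segment counts (each segment already excludes blocked cells): a1→a2: 1; a2→b4: 3; b4→f4: 1; product = 3.
That gives 3 routes.

3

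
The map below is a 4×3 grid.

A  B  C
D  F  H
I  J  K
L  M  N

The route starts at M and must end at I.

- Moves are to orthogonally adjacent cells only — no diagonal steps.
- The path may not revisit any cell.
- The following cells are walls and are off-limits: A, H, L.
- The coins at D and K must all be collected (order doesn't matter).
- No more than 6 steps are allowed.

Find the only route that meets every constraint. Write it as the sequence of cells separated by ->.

The budget equals the shortest possible length, so every move has to be on a shortest route through the required cells.
Route from M: right to N, up to K, left to J, up to F, left to D, down to I — 6 moves in all.
Check: all required cells visited; 6 ≤ 6 moves.

M -> N -> K -> J -> F -> D -> I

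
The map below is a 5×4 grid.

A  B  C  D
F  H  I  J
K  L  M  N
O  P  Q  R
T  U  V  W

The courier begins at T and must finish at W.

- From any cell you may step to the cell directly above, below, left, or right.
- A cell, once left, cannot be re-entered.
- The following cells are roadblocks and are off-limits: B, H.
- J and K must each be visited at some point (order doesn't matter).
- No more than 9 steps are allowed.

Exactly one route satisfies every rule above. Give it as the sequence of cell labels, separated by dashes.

The budget equals the shortest possible length, so every move has to be on a shortest route through the required cells.
Route from T: 2× up (reaching K), 2× right (reaching M), up to I, right to J, 3× down (reaching W) — 9 moves in all.
Check: all required cells visited; 9 ≤ 9 moves.

T - O - K - L - M - I - J - N - R - W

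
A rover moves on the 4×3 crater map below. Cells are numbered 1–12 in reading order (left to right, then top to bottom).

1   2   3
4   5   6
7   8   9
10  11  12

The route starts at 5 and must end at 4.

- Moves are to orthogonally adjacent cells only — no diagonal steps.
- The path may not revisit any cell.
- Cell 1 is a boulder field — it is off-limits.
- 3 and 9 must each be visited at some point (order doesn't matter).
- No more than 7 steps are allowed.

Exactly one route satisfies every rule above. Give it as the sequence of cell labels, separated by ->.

5 -> 2 -> 3 -> 6 -> 9 -> 8 -> 7 -> 4

Any route must reach 3 and 9 and still end at 4 within 7 moves, so the order of the required stops is forced.
Route from 5: up to 2, right to 3, 2× down (reaching 9), 2× left (reaching 7), up to 4 — 7 moves in all.
Check: all required cells visited; 7 ≤ 7 moves.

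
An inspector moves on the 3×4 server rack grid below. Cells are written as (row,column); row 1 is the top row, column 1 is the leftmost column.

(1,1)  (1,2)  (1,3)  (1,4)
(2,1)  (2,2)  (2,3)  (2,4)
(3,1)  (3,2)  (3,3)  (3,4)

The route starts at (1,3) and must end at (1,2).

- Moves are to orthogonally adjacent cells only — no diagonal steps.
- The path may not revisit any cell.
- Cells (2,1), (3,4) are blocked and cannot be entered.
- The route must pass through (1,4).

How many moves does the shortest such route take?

5

Any route passes through (1,4) somewhere between (1,3) and (1,2). Summing Manhattan distances along the two legs ((1,3) → (1,4) → (1,2)) gives a lower bound of 1 + 2 = 3 moves.
The shortest route satisfying every rule uses 5 moves: (1,3) → (1,4) → (2,4) → (2,3) → (2,2) → (1,2).
The bound of 3 isn't tight here; checking systematically, no route of length 3 through 4 satisfies every constraint, so 5 is the minimum.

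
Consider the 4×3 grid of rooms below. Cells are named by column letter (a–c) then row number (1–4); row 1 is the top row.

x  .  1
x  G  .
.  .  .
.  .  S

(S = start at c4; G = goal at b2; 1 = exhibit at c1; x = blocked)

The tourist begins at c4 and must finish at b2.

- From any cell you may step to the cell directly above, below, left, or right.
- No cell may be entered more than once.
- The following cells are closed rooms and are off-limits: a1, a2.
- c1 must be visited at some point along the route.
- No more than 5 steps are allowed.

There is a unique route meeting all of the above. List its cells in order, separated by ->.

c4 -> c3 -> c2 -> c1 -> b1 -> b2

The budget equals the shortest possible length, so every move has to be on a shortest route through the required cells.
Route from c4: 3× up (reaching c1), left to b1, down to b2 — 5 moves in all.
Check: all required cells visited; 5 ≤ 5 moves.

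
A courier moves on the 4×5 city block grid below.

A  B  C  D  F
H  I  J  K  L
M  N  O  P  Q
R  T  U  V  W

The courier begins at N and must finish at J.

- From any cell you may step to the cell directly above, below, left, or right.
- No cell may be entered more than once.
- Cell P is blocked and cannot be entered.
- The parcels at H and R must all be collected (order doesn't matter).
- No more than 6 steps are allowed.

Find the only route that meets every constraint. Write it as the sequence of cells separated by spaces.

N T R M H I J

The budget equals the shortest possible length, so every move has to be on a shortest route through the required cells.
Route from N: down 1 to T, left 1 to R, up 2 to H, right 2 to J — 6 moves in all.
Check: all required cells visited; 6 ≤ 6 moves.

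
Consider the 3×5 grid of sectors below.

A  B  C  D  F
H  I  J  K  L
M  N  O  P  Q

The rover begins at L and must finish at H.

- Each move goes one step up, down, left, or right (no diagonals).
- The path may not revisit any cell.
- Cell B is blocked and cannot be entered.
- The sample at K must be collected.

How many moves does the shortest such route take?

Any route passes through K somewhere between L and H. Summing Manhattan distances along the two legs (L → K → H) gives a lower bound of 1 + 3 = 4 moves.
A route of 4 moves achieves this: L → K → J → I → H.
Since 4 matches the lower bound, it is optimal.

4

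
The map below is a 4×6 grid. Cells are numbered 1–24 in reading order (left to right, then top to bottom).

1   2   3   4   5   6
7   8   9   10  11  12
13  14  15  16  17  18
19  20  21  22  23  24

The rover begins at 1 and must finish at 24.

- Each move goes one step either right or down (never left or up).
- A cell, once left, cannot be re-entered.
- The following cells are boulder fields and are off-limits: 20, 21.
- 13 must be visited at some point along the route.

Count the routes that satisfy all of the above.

A right/down-only route from 1 to 24 makes exactly 3 down-moves and 5 right-moves in some order.
With no other constraints that would be C(8,3) = 56 routes.
Split at 13 and multiply the segment counts (each segment already excludes blocked cells): 1→13: 1; 13→24: 3; product = 3.
That gives 3 routes.

3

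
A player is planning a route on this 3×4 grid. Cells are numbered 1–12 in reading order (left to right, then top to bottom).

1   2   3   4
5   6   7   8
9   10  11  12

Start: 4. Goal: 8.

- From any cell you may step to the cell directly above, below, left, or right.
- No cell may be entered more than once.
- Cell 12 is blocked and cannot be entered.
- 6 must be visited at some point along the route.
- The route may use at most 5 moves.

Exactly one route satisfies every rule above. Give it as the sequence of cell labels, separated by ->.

4 -> 3 -> 2 -> 6 -> 7 -> 8

The budget equals the shortest possible length, so every move has to be on a shortest route through the required cells.
Route from 4: left 2 to 2, down 1 to 6, right 2 to 8 — 5 moves in all.
Check: all required cells visited; 5 ≤ 5 moves.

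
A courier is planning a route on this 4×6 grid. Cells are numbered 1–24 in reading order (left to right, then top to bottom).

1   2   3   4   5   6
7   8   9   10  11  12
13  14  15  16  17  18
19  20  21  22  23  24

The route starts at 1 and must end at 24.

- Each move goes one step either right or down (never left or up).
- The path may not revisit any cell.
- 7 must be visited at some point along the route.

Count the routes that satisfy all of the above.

A right/down-only route from 1 to 24 makes exactly 3 down-moves and 5 right-moves in some order.
With no other constraints that would be C(8,3) = 56 routes.
Split at 7 and multiply the segment counts: 1→7: 1; 7→24: 21; product = 21.
That gives 21 routes.

21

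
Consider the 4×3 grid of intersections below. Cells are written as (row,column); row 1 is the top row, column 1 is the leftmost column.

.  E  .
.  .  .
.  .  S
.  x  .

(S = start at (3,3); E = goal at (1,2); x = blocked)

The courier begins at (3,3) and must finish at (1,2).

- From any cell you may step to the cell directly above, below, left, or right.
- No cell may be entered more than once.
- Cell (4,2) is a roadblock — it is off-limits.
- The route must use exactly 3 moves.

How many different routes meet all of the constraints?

3

Need simple routes of exactly 3 moves from (3,3) to (1,2) (Manhattan distance 3, so 0 moves are spent on a detour and 0 undoing it).
Enumerating: (3,3) (2,3) (1,3) (1,2) | (3,3) (2,3) (2,2) (1,2) | (3,3) (3,2) (2,2) (1,2).
That gives 3 routes.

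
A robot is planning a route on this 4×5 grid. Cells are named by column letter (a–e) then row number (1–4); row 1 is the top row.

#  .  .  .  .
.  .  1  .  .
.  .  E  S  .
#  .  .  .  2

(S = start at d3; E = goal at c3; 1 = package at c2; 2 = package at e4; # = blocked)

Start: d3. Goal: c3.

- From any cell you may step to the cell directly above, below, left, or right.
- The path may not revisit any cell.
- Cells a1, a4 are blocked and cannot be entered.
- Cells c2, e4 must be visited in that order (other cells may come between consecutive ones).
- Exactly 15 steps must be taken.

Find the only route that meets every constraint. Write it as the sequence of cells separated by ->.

d3 -> d2 -> c2 -> b2 -> b1 -> c1 -> d1 -> e1 -> e2 -> e3 -> e4 -> d4 -> c4 -> b4 -> b3 -> c3

The waypoints must appear in the order c2, e4, with no cell reused.
Route from d3: up 1 to d2, left 2 to b2, up 1 to b1, right 3 to e1, down 3 to e4, left 3 to b4, up 1 to b3, right 1 to c3 — 15 moves in all.
Check: order respected (1 at step 2, 2 at step 10); 15 moves as required.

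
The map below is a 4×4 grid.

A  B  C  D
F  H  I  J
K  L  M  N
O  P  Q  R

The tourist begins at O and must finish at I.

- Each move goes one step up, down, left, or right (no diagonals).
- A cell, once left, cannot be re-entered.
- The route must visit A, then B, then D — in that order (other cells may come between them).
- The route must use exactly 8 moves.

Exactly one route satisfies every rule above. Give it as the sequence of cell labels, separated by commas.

O, K, F, A, B, C, D, J, I

The waypoints must appear in the order A, B, D, with no cell reused.
Route from O: up 3 to A, right 3 to D, down 1 to J, left 1 to I — 8 moves in all.
Check: order respected (A at step 3, B at step 4, D at step 6); 8 moves as required.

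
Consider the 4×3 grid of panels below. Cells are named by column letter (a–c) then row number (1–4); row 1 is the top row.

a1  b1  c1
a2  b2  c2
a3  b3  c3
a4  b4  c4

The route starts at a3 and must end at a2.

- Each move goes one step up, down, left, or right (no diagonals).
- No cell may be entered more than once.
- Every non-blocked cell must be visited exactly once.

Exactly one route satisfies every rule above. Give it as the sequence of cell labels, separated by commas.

Need to visit all 12 open cells exactly once, starting at a3 and ending at a2.
Route from a3: down to a4, 2× right (reaching c4), up to c3, left to b3, up to b2, right to c2, up to c1, 2× left (reaching a1), down to a2 — 11 moves in all.
Check: all 12 open cells covered.

a3, a4, b4, c4, c3, b3, b2, c2, c1, b1, a1, a2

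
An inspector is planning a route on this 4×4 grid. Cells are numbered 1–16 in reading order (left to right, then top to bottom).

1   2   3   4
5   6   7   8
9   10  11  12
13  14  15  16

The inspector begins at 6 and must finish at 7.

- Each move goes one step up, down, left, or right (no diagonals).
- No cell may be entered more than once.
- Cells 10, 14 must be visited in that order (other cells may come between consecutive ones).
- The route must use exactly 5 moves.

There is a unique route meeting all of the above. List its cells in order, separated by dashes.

6 - 10 - 14 - 15 - 11 - 7

The waypoints must appear in the order 10, 14, with no cell reused.
Route from 6: down 2 to 14, right 1 to 15, up 2 to 7 — 5 moves in all.
Check: order respected (10 at step 1, 14 at step 2); 5 moves as required.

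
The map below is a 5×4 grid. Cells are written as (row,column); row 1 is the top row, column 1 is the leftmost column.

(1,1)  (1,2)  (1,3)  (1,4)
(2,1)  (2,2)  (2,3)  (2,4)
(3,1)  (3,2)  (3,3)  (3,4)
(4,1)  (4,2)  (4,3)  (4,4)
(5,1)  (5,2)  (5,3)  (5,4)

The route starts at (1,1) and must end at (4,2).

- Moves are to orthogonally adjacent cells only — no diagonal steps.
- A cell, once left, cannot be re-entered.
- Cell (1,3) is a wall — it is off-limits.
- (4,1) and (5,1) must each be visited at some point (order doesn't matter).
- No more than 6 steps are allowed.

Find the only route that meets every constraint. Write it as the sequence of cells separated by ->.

Any route must reach (4,1) and (5,1) and still end at (4,2) within 6 moves, so the order of the required stops is forced.
Route from (1,1): down 4 to (5,1), right 1 to (5,2), up 1 to (4,2) — 6 moves in all.
Check: all required cells visited; 6 ≤ 6 moves.

(1,1) -> (2,1) -> (3,1) -> (4,1) -> (5,1) -> (5,2) -> (4,2)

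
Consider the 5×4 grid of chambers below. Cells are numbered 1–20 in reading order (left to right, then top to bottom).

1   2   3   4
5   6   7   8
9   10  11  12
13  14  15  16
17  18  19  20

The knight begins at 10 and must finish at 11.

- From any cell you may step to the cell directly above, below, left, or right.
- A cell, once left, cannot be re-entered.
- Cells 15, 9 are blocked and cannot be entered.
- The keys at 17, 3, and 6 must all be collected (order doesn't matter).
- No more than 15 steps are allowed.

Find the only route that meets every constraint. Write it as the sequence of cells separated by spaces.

The budget equals the shortest possible length, so every move has to be on a shortest route through the required cells.
Route from 10: down 1 to 14, left 1 to 13, down 1 to 17, right 3 to 20, up 4 to 4, left 2 to 2, down 1 to 6, right 1 to 7, down 1 to 11 — 15 moves in all.
Check: all required cells visited; 15 ≤ 15 moves.

10 14 13 17 18 19 20 16 12 8 4 3 2 6 7 11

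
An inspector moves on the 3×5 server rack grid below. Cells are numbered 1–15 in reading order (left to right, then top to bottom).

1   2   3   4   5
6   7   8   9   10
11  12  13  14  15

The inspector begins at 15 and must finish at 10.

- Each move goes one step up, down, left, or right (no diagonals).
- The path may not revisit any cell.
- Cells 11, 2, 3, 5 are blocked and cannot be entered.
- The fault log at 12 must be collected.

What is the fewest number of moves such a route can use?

Any route passes through 12 somewhere between 15 and 10. Summing Manhattan distances along the two legs (15 → 12 → 10) gives a lower bound of 3 + 4 = 7 moves.
A route of 7 moves achieves this: 15 → 14 → 13 → 12 → 7 → 8 → 9 → 10.
Since 7 matches the lower bound, it is optimal.

7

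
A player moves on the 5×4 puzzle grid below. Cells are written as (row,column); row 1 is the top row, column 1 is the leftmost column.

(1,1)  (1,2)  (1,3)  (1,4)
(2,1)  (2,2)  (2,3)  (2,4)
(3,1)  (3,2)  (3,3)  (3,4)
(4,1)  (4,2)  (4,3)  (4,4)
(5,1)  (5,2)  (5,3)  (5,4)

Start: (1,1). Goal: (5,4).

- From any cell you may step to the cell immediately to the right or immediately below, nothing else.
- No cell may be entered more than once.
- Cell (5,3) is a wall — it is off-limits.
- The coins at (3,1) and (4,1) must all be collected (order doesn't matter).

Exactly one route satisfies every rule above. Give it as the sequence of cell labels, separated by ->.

Moves only go right or down, so the column and row indices never decrease.
Route from (1,1): down 3 to (4,1), right 3 to (4,4), down 1 to (5,4) — 7 moves in all.
Check: all required cells visited.

(1,1) -> (2,1) -> (3,1) -> (4,1) -> (4,2) -> (4,3) -> (4,4) -> (5,4)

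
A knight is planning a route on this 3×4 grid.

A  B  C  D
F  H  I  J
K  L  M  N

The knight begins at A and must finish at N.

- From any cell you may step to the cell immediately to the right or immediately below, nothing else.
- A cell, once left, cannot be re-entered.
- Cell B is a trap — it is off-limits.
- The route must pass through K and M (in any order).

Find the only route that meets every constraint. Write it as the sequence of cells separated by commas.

Moves only go right or down, so the column and row indices never decrease.
Route from A: down 2 to K, right 3 to N — 5 moves in all.
Check: all required cells visited.

A, F, K, L, M, N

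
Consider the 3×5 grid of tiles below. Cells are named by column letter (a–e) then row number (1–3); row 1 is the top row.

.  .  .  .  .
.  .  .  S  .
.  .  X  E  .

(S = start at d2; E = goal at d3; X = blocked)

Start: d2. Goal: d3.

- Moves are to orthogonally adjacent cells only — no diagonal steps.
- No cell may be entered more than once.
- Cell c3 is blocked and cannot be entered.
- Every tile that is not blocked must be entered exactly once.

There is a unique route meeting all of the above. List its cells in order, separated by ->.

Need to visit all 14 open cells exactly once, starting at d2 and ending at d3.
Cell b3 has only two open neighbours (b2 and a3), so the path must pass straight through it: one of those is the cell it's entered from and the other is where it exits.
Route from d2: left 2 to b2, down 1 to b3, left 1 to a3, up 2 to a1, right 4 to e1, down 2 to e3, left 1 to d3 — 13 moves in all.
Check: all 14 open cells covered.

d2 -> c2 -> b2 -> b3 -> a3 -> a2 -> a1 -> b1 -> c1 -> d1 -> e1 -> e2 -> e3 -> d3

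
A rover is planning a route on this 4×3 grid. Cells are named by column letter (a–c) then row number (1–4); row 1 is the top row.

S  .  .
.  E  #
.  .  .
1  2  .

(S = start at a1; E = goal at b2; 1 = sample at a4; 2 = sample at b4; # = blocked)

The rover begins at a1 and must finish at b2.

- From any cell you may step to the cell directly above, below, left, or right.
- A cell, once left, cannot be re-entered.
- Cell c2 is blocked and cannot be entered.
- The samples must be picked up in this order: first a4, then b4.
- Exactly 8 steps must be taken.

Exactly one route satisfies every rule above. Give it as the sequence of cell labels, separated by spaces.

a1 a2 a3 a4 b4 c4 c3 b3 b2

The waypoints must appear in the order a4, b4, with no cell reused.
Route from a1: 3× down (reaching a4), 2× right (reaching c4), up to c3, left to b3, up to b2 — 8 moves in all.
Check: order respected (1 at step 3, 2 at step 4); 8 moves as required.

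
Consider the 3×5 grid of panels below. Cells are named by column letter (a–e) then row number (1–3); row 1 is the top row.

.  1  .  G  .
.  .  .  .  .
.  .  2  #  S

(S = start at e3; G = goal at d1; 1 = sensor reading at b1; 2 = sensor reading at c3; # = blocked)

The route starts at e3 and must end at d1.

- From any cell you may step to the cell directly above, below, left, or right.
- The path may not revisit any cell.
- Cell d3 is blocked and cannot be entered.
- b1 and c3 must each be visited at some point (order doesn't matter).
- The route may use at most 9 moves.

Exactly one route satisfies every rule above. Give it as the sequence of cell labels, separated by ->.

Any route must reach b1 and c3 and still end at d1 within 9 moves, so the order of the required stops is forced.
Route from e3: up 1 to e2, left 2 to c2, down 1 to c3, left 1 to b3, up 2 to b1, right 2 to d1 — 9 moves in all.
Check: all required cells visited; 9 ≤ 9 moves.

e3 -> e2 -> d2 -> c2 -> c3 -> b3 -> b2 -> b1 -> c1 -> d1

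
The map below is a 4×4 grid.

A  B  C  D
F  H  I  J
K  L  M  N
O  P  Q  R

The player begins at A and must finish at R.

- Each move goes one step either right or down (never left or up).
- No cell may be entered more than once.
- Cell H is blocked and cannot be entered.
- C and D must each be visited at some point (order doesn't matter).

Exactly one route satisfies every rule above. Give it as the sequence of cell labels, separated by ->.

A -> B -> C -> D -> J -> N -> R

Moves only go right or down, so the column and row indices never decrease.
Route from A: right 3 to D, down 3 to R — 6 moves in all.
Check: all required cells visited.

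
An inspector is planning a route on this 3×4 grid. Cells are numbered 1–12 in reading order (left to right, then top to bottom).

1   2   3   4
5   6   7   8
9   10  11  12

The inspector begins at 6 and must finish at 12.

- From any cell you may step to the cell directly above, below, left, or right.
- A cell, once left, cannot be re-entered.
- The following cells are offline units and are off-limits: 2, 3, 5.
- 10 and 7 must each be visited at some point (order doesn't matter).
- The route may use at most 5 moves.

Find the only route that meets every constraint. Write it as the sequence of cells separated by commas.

6, 10, 11, 7, 8, 12

Any route must reach 10 and 7 and still end at 12 within 5 moves, so the order of the required stops is forced.
Route from 6: down 1 to 10, right 1 to 11, up 1 to 7, right 1 to 8, down 1 to 12 — 5 moves in all.
Check: all required cells visited; 5 ≤ 5 moves.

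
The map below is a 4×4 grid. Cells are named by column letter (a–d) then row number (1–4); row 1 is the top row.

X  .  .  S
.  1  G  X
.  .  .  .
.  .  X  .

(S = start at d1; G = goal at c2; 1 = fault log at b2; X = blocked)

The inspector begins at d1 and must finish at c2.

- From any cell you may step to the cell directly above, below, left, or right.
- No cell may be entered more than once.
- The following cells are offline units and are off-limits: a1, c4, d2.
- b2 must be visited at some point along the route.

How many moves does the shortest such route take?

4

Any route passes through b2 somewhere between d1 and c2. Summing Manhattan distances along the two legs (d1 → b2 → c2) gives a lower bound of 3 + 1 = 4 moves.
A route of 4 moves achieves this: d1 → c1 → b1 → b2 → c2.
Since 4 matches the lower bound, it is optimal.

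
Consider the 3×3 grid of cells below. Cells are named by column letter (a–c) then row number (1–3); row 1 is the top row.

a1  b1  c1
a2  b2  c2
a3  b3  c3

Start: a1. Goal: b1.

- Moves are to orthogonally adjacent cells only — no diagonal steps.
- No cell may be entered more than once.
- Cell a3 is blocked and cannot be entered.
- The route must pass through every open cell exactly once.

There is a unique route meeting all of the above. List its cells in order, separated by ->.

Need to visit all 8 open cells exactly once, starting at a1 and ending at b1.
Route from a1: down to a2, right to b2, down to b3, right to c3, 2× up (reaching c1), left to b1 — 7 moves in all.
Check: all 8 open cells covered.

a1 -> a2 -> b2 -> b3 -> c3 -> c2 -> c1 -> b1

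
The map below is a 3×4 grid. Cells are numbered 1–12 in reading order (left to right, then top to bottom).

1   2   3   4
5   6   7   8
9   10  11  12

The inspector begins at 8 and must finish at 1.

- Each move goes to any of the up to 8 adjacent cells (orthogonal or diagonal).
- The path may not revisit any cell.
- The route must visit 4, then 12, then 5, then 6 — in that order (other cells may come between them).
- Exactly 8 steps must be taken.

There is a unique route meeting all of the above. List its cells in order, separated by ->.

The waypoints must appear in the order 4, 12, 5, 6, with no cell reused.
Route from 8: up 1 to 4, down-left 1 to 7, down-right 1 to 12, left 2 to 10, up-left 1 to 5, right 1 to 6, up-left 1 to 1 — 8 moves in all.
Check: order respected (4 at step 1, 12 at step 3, 5 at step 6, 6 at step 7); 8 moves as required.

8 -> 4 -> 7 -> 12 -> 11 -> 10 -> 5 -> 6 -> 1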